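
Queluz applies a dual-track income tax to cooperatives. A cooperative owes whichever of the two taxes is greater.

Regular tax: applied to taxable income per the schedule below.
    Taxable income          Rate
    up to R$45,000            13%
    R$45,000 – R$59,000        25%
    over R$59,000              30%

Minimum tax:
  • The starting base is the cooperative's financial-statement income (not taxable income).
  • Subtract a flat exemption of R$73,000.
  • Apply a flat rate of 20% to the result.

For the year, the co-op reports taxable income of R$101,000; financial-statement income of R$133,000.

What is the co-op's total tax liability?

Minimum tax:
  Base (financial-statement income): R$133,000
  Less exemption R$73,000 → base R$60,000
  R$60,000 × 20% = R$12,000

Regular tax:
  R$45,000 × 13% = R$5,850
  R$14,000 × 25% = R$3,500
  R$42,000 × 30% = R$12,600
  → R$21,950

R$21,950 > R$12,000, so the regular tax governs.

R$21,950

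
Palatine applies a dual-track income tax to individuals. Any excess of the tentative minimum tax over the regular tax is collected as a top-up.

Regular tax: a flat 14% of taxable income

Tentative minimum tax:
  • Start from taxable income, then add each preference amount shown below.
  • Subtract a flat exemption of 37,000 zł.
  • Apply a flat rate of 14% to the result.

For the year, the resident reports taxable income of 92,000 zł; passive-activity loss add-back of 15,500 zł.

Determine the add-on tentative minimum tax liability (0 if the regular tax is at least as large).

Tentative minimum tax:
  Adjusted income: 92,000 zł + 15,500 zł = 107,500 zł
  Less exemption 37,000 zł → base 70,500 zł
  70,500 zł × 14% = 9,870 zł

Regular tax:
  92,000 zł × 14% = 12,880 zł

9,870 zł ≤ 12,880 zł, so no add-on is due.

0 zł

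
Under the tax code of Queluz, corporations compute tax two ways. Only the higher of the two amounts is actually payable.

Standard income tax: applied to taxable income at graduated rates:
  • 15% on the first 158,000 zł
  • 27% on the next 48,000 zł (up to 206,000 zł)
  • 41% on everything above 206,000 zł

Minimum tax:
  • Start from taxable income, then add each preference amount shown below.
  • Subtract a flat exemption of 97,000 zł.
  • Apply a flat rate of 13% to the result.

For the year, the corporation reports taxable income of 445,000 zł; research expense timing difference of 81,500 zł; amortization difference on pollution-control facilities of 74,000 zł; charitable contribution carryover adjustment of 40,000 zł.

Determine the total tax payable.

134,650 zł

Minimum tax:
  Adjusted income: 445,000 zł + 81,500 zł + 74,000 zł + 40,000 zł = 640,500 zł
  Less exemption 97,000 zł → base 543,500 zł
  543,500 zł × 13% = 70,655 zł

Standard income tax:
  158,000 zł × 15% = 23,700 zł
  48,000 zł × 27% = 12,960 zł
  239,000 zł × 41% = 97,990 zł
  → 134,650 zł

134,650 zł > 70,655 zł, so the standard income tax governs.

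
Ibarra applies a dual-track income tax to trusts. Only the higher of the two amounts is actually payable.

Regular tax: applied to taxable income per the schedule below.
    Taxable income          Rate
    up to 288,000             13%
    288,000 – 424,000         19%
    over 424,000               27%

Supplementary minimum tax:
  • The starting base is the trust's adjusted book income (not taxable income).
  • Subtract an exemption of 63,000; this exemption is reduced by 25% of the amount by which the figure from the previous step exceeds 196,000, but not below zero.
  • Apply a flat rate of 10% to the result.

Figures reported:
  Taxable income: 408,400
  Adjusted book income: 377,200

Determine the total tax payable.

60,316

Supplementary minimum tax:
  Base (adjusted book income): 377,200
  Exemption: 63,000 − 25% × (377,200 − 196,000) = 63,000 − 45,300 = 17,700
  Base: 377,200 − 17,700 = 359,500
  359,500 × 10% = 35,950

Regular tax:
  288,000 × 13% = 37,440
  120,400 × 19% = 22,876
  → 60,316

60,316 > 35,950, so the regular tax governs.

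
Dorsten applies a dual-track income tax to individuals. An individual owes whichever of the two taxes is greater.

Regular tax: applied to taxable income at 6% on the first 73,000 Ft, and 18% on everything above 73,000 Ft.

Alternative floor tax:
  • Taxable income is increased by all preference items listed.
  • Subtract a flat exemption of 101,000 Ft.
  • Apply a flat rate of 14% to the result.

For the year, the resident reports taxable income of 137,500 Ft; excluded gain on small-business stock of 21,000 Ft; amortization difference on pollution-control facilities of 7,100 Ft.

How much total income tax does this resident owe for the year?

Regular tax:
  73,000 Ft × 6% = 4,380 Ft
  64,500 Ft × 18% = 11,610 Ft
  → 15,990 Ft

Alternative floor tax:
  Adjusted income: 137,500 Ft + 21,000 Ft + 7,100 Ft = 165,600 Ft
  Less exemption 101,000 Ft → base 64,600 Ft
  64,600 Ft × 14% = 9,044 Ft

15,990 Ft > 9,044 Ft, so the regular tax governs.

15,990 Ft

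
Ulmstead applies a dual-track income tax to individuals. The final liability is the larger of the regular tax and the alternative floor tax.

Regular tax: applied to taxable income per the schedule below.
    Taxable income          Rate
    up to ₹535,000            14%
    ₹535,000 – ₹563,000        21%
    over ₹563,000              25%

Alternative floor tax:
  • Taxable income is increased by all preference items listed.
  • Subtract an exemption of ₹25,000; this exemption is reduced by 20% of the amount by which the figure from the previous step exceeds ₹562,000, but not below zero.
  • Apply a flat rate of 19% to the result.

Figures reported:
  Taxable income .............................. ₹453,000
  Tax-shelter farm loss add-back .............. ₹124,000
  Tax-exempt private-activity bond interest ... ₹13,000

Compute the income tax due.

₹108,414

Regular tax:
  ₹453,000 × 14% = ₹63,420

Alternative floor tax:
  Adjusted income: ₹453,000 + ₹124,000 + ₹13,000 = ₹590,000
  Exemption: ₹25,000 − 20% × (₹590,000 − ₹562,000) = ₹25,000 − ₹5,600 = ₹19,400
  Base: ₹590,000 − ₹19,400 = ₹570,600
  ₹570,600 × 19% = ₹108,414

₹108,414 > ₹63,420, so the alternative floor tax is the binding amount.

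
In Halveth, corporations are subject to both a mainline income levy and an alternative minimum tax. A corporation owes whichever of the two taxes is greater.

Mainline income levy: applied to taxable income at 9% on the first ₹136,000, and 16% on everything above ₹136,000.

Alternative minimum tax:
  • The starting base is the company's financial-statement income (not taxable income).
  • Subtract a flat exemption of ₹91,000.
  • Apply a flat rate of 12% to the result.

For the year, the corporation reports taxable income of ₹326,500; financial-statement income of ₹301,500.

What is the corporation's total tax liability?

₹42,720

Alternative minimum tax:
  Base (financial-statement income): ₹301,500
  Less exemption ₹91,000 → base ₹210,500
  ₹210,500 × 12% = ₹25,260

Mainline income levy:
  ₹136,000 × 9% = ₹12,240
  ₹190,500 × 16% = ₹30,480
  → ₹42,720

₹42,720 > ₹25,260, so the mainline income levy governs.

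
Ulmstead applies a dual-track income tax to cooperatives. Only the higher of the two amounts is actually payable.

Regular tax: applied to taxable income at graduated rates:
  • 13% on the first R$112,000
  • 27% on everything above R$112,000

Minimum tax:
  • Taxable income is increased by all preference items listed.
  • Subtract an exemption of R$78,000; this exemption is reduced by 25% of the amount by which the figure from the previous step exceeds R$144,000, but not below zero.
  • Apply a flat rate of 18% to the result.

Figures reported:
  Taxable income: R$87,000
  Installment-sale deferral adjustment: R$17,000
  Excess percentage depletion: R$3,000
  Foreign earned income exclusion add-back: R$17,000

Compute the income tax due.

Minimum tax:
  Adjusted income: R$87,000 + R$17,000 + R$3,000 + R$17,000 = R$124,000
  Exemption: R$124,000 ≤ R$144,000, so full R$78,000 applies
  Base: R$124,000 − R$78,000 = R$46,000
  R$46,000 × 18% = R$8,280

Regular tax:
  R$87,000 × 13% = R$11,310

R$11,310 > R$8,280, so the regular tax governs.

R$11,310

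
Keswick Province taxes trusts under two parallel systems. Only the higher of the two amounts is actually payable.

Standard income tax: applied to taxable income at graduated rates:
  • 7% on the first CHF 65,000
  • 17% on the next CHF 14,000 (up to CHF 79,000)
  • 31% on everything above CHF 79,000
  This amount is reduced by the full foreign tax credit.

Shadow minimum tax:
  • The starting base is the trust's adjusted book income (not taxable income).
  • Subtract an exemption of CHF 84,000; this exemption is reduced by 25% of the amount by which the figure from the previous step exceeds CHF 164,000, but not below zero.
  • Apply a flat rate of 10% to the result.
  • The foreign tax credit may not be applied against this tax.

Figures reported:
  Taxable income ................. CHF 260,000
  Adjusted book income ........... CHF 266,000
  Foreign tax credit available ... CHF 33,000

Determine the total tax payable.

CHF 30,040

Standard income tax:
  CHF 65,000 × 7% = CHF 4,550
  CHF 14,000 × 17% = CHF 2,380
  CHF 181,000 × 31% = CHF 56,110
  → CHF 63,040
  Less foreign tax credit CHF 33,000 → CHF 30,040

Shadow minimum tax:
  Base (adjusted book income): CHF 266,000
  Exemption: CHF 84,000 − 25% × (CHF 266,000 − CHF 164,000) = CHF 84,000 − CHF 25,500 = CHF 58,500
  Base: CHF 266,000 − CHF 58,500 = CHF 207,500
  CHF 207,500 × 10% = CHF 20,750

CHF 30,040 > CHF 20,750, so the standard income tax governs.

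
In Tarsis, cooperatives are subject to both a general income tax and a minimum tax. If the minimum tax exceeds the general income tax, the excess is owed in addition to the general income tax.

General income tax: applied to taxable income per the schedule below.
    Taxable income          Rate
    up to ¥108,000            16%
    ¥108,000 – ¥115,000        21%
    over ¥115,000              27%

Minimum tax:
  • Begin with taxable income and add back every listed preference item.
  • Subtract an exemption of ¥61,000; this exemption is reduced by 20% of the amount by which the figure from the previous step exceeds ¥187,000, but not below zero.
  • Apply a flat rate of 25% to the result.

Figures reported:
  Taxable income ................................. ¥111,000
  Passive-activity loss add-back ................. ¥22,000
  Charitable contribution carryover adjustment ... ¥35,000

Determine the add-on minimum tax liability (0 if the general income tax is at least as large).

¥8,840

General income tax:
  ¥108,000 × 16% = ¥17,280
  ¥3,000 × 21% = ¥630
  → ¥17,910

Minimum tax:
  Adjusted income: ¥111,000 + ¥22,000 + ¥35,000 = ¥168,000
  Exemption: ¥168,000 ≤ ¥187,000, so full ¥61,000 applies
  Base: ¥168,000 − ¥61,000 = ¥107,000
  ¥107,000 × 25% = ¥26,750

Excess of minimum tax over general income tax: ¥26,750 − ¥17,910 = ¥8,840.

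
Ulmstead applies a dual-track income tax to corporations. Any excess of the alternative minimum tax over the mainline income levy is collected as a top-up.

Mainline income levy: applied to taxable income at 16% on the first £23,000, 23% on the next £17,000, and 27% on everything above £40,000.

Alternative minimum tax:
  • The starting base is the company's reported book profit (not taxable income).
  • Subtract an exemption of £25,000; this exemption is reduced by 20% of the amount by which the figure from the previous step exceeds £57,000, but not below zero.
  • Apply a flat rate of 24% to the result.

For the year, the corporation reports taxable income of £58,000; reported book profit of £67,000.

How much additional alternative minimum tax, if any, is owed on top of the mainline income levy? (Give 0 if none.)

Mainline income levy:
  £23,000 × 16% = £3,680
  £17,000 × 23% = £3,910
  £18,000 × 27% = £4,860
  → £12,450

Alternative minimum tax:
  Base (reported book profit): £67,000
  Exemption: £25,000 − 20% × (£67,000 − £57,000) = £25,000 − £2,000 = £23,000
  Base: £67,000 − £23,000 = £44,000
  £44,000 × 24% = £10,560

£10,560 ≤ £12,450, so no add-on is due.

£0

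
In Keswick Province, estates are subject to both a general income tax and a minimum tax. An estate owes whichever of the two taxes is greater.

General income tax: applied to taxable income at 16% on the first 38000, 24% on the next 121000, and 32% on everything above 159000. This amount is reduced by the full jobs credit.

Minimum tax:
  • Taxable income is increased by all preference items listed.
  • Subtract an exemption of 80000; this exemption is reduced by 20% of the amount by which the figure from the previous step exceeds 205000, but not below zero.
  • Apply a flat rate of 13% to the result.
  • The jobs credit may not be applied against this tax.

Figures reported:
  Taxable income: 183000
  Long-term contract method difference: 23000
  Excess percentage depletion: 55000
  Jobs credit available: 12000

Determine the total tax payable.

30800

Minimum tax:
  Adjusted income: 183000 + 23000 + 55000 = 261000
  Exemption: 80000 − 20% × (261000 − 205000) = 80000 − 11200 = 68800
  Base: 261000 − 68800 = 192200
  192200 × 13% = 24986

General income tax:
  38000 × 16% = 6080
  121000 × 24% = 29040
  24000 × 32% = 7680
  → 42800
  Less jobs credit 12000 → 30800

30800 > 24986, so the general income tax governs.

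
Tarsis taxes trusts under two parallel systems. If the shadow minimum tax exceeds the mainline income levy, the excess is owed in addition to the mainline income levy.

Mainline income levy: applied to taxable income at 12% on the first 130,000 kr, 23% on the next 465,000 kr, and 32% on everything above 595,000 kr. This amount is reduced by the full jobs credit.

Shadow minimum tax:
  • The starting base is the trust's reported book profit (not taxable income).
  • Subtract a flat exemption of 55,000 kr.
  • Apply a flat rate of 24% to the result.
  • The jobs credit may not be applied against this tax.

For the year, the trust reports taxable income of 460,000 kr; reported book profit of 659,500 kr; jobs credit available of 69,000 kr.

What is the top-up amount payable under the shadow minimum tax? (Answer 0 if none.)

122,580 kr

Mainline income levy:
  130,000 kr × 12% = 15,600 kr
  330,000 kr × 23% = 75,900 kr
  → 91,500 kr
  Less jobs credit 69,000 kr → 22,500 kr

Shadow minimum tax:
  Base (reported book profit): 659,500 kr
  Less exemption 55,000 kr → base 604,500 kr
  604,500 kr × 24% = 145,080 kr

Excess of shadow minimum tax over mainline income levy: 145,080 kr − 22,500 kr = 122,580 kr.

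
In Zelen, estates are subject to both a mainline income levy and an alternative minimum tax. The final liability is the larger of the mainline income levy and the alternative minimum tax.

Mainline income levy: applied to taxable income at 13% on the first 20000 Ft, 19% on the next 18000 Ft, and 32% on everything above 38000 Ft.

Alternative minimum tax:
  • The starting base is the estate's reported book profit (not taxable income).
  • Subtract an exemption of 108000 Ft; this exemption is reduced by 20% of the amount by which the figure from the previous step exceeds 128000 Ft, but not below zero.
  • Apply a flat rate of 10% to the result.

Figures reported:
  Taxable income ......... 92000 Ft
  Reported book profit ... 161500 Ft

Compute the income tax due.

23300 Ft

Alternative minimum tax:
  Base (reported book profit): 161500 Ft
  Exemption: 108000 Ft − 20% × (161500 Ft − 128000 Ft) = 108000 Ft − 6700 Ft = 101300 Ft
  Base: 161500 Ft − 101300 Ft = 60200 Ft
  60200 Ft × 10% = 6020 Ft

Mainline income levy:
  20000 Ft × 13% = 2600 Ft
  18000 Ft × 19% = 3420 Ft
  54000 Ft × 32% = 17280 Ft
  → 23300 Ft

23300 Ft > 6020 Ft, so the mainline income levy governs.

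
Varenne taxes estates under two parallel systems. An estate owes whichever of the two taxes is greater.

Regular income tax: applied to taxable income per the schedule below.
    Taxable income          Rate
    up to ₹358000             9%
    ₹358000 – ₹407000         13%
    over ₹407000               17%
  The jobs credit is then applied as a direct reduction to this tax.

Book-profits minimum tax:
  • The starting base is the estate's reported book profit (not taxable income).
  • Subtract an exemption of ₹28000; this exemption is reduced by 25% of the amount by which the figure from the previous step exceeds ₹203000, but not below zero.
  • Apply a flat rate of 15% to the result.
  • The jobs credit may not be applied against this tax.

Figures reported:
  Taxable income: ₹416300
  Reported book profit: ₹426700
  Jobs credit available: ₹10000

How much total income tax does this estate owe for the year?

₹64005

Book-profits minimum tax:
  Base (reported book profit): ₹426700
  Exemption: 25% × (₹426700 − ₹203000) = ₹55925 ≥ ₹28000, so the exemption is fully phased out
  Base: ₹426700 − ₹0 = ₹426700
  ₹426700 × 15% = ₹64005

Regular income tax:
  ₹358000 × 9% = ₹32220
  ₹49000 × 13% = ₹6370
  ₹9300 × 17% = ₹1581
  → ₹40171
  Less jobs credit ₹10000 → ₹30171

₹64005 > ₹30171, so the book-profits minimum tax is the binding amount.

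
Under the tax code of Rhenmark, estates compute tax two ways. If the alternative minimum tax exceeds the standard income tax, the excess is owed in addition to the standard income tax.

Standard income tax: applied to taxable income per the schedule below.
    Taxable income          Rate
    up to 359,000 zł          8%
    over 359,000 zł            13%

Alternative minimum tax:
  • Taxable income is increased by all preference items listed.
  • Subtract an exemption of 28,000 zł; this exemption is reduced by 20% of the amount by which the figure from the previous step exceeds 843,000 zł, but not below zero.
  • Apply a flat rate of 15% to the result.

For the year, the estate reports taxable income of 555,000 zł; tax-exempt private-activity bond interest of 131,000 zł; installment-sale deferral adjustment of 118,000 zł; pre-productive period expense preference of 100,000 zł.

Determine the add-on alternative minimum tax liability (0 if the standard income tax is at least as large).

79,030 zł

Standard income tax:
  359,000 zł × 8% = 28,720 zł
  196,000 zł × 13% = 25,480 zł
  → 54,200 zł

Alternative minimum tax:
  Adjusted income: 555,000 zł + 131,000 zł + 118,000 zł + 100,000 zł = 904,000 zł
  Exemption: 28,000 zł − 20% × (904,000 zł − 843,000 zł) = 28,000 zł − 12,200 zł = 15,800 zł
  Base: 904,000 zł − 15,800 zł = 888,200 zł
  888,200 zł × 15% = 133,230 zł

Excess of alternative minimum tax over standard income tax: 133,230 zł − 54,200 zł = 79,030 zł.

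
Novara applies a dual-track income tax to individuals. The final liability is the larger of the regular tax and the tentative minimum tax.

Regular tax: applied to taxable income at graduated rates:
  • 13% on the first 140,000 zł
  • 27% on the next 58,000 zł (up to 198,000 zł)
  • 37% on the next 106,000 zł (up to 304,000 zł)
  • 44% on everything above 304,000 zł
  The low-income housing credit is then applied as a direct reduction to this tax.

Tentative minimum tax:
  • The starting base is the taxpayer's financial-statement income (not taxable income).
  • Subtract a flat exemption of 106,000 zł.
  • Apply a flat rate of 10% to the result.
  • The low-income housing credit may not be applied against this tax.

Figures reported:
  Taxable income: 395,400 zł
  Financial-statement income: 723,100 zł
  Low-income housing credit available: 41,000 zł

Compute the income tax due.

72,296 zł

Regular tax:
  140,000 zł × 13% = 18,200 zł
  58,000 zł × 27% = 15,660 zł
  106,000 zł × 37% = 39,220 zł
  91,400 zł × 44% = 40,216 zł
  → 113,296 zł
  Less low-income housing credit 41,000 zł → 72,296 zł

Tentative minimum tax:
  Base (financial-statement income): 723,100 zł
  Less exemption 106,000 zł → base 617,100 zł
  617,100 zł × 10% = 61,710 zł

72,296 zł > 61,710 zł, so the regular tax governs.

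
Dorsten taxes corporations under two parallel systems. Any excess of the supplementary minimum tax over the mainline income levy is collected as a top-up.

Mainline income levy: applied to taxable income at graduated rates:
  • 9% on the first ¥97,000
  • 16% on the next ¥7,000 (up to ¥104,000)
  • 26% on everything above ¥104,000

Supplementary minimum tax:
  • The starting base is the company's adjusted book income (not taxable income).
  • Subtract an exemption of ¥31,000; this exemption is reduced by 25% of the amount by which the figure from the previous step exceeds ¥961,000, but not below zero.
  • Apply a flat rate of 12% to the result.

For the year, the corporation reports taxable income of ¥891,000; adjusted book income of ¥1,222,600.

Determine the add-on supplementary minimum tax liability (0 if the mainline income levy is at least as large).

¥0

Mainline income levy:
  ¥97,000 × 9% = ¥8,730
  ¥7,000 × 16% = ¥1,120
  ¥787,000 × 26% = ¥204,620
  → ¥214,470

Supplementary minimum tax:
  Base (adjusted book income): ¥1,222,600
  Exemption: 25% × (¥1,222,600 − ¥961,000) = ¥65,400 ≥ ¥31,000, so the exemption is fully phased out
  Base: ¥1,222,600 − ¥0 = ¥1,222,600
  ¥1,222,600 × 12% = ¥146,712

¥146,712 ≤ ¥214,470, so no add-on is due.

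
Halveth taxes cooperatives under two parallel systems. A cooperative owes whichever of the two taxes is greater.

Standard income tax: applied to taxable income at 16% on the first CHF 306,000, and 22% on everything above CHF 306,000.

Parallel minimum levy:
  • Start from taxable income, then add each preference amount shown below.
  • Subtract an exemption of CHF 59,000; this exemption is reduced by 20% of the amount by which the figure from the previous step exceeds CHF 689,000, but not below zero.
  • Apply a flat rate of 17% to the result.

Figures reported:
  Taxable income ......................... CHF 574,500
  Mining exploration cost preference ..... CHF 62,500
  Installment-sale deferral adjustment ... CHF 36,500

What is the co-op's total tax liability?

Standard income tax:
  CHF 306,000 × 16% = CHF 48,960
  CHF 268,500 × 22% = CHF 59,070
  → CHF 108,030

Parallel minimum levy:
  Adjusted income: CHF 574,500 + CHF 62,500 + CHF 36,500 = CHF 673,500
  Exemption: CHF 673,500 ≤ CHF 689,000, so full CHF 59,000 applies
  Base: CHF 673,500 − CHF 59,000 = CHF 614,500
  CHF 614,500 × 17% = CHF 104,465

CHF 108,030 > CHF 104,465, so the standard income tax governs.

CHF 108,030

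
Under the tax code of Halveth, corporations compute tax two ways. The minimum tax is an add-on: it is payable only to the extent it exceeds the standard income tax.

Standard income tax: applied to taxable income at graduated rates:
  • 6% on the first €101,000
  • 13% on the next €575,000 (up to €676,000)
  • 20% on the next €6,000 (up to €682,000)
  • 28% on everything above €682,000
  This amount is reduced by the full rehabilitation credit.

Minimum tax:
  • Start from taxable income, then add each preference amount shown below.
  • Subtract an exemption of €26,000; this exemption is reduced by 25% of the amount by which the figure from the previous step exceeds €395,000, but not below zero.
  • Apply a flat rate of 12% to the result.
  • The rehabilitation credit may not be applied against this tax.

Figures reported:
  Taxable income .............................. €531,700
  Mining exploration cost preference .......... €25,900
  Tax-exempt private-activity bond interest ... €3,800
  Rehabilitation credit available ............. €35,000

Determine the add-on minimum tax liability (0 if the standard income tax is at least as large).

€40,317

Standard income tax:
  €101,000 × 6% = €6,060
  €430,700 × 13% = €55,991
  → €62,051
  Less rehabilitation credit €35,000 → €27,051

Minimum tax:
  Adjusted income: €531,700 + €25,900 + €3,800 = €561,400
  Exemption: 25% × (€561,400 − €395,000) = €41,600 ≥ €26,000, so the exemption is fully phased out
  Base: €561,400 − €0 = €561,400
  €561,400 × 12% = €67,368

Excess of minimum tax over standard income tax: €67,368 − €27,051 = €40,317.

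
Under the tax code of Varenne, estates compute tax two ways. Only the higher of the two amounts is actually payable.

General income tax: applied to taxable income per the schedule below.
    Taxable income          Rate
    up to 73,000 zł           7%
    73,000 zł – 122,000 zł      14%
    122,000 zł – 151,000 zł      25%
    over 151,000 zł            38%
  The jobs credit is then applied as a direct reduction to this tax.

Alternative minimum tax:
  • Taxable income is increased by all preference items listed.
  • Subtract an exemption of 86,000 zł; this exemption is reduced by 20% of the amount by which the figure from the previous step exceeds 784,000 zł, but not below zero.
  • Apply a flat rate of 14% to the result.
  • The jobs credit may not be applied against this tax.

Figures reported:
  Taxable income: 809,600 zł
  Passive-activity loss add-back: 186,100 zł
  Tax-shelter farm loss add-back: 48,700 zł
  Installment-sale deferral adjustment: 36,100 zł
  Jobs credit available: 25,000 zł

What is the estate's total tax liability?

244,488 zł

Alternative minimum tax:
  Adjusted income: 809,600 zł + 186,100 zł + 48,700 zł + 36,100 zł = 1,080,500 zł
  Exemption: 86,000 zł − 20% × (1,080,500 zł − 784,000 zł) = 86,000 zł − 59,300 zł = 26,700 zł
  Base: 1,080,500 zł − 26,700 zł = 1,053,800 zł
  1,053,800 zł × 14% = 147,532 zł

General income tax:
  73,000 zł × 7% = 5,110 zł
  49,000 zł × 14% = 6,860 zł
  29,000 zł × 25% = 7,250 zł
  658,600 zł × 38% = 250,268 zł
  → 269,488 zł
  Less jobs credit 25,000 zł → 244,488 zł

244,488 zł > 147,532 zł, so the general income tax governs.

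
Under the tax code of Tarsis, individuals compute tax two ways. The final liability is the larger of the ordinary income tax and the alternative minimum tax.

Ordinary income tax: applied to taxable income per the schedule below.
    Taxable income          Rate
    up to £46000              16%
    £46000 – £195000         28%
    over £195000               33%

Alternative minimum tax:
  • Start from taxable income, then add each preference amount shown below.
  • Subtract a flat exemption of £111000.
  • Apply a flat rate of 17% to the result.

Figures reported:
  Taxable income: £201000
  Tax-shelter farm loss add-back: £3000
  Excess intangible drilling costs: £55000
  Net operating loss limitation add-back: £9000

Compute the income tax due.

Ordinary income tax:
  £46000 × 16% = £7360
  £149000 × 28% = £41720
  £6000 × 33% = £1980
  → £51060

Alternative minimum tax:
  Adjusted income: £201000 + £3000 + £55000 + £9000 = £268000
  Less exemption £111000 → base £157000
  £157000 × 17% = £26690

£51060 > £26690, so the ordinary income tax governs.

£51060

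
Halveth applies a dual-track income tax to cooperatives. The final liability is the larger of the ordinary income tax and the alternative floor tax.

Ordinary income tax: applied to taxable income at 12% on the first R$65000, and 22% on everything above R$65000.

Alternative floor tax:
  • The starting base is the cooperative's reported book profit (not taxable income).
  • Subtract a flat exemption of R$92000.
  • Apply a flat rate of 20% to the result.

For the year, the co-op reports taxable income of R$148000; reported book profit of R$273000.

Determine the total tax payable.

R$36200

Alternative floor tax:
  Base (reported book profit): R$273000
  Less exemption R$92000 → base R$181000
  R$181000 × 20% = R$36200

Ordinary income tax:
  R$65000 × 12% = R$7800
  R$83000 × 22% = R$18260
  → R$26060

R$36200 > R$26060, so the alternative floor tax is the binding amount.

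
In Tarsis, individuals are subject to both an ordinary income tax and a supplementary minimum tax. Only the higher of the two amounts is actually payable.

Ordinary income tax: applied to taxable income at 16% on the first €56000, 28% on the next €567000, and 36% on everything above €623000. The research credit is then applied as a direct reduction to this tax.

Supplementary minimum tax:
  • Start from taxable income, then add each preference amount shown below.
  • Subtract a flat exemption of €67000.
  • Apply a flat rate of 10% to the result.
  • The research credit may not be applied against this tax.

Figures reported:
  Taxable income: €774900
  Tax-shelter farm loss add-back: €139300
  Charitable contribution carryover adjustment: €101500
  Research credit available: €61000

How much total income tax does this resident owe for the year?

Ordinary income tax:
  €56000 × 16% = €8960
  €567000 × 28% = €158760
  €151900 × 36% = €54684
  → €222404
  Less research credit €61000 → €161404

Supplementary minimum tax:
  Adjusted income: €774900 + €139300 + €101500 = €1015700
  Less exemption €67000 → base €948700
  €948700 × 10% = €94870

€161404 > €94870, so the ordinary income tax governs.

€161404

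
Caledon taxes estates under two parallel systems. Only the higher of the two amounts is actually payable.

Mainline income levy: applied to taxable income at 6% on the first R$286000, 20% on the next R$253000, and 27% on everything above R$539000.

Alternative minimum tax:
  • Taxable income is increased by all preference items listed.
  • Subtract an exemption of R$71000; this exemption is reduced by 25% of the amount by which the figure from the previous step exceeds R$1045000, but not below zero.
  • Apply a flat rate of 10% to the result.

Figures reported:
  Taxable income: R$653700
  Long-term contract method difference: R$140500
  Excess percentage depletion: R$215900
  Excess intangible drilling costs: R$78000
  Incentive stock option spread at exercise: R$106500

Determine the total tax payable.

R$116100

Mainline income levy:
  R$286000 × 6% = R$17160
  R$253000 × 20% = R$50600
  R$114700 × 27% = R$30969
  → R$98729

Alternative minimum tax:
  Adjusted income: R$653700 + R$140500 + R$215900 + R$78000 + R$106500 = R$1194600
  Exemption: R$71000 − 25% × (R$1194600 − R$1045000) = R$71000 − R$37400 = R$33600
  Base: R$1194600 − R$33600 = R$1161000
  R$1161000 × 10% = R$116100

R$116100 > R$98729, so the alternative minimum tax is the binding amount.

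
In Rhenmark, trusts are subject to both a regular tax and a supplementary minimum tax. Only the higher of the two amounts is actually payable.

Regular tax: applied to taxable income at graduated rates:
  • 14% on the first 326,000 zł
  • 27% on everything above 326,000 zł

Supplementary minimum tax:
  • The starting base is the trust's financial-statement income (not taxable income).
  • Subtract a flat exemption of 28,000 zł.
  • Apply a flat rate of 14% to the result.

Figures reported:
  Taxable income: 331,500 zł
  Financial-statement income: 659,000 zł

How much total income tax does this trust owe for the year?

Supplementary minimum tax:
  Base (financial-statement income): 659,000 zł
  Less exemption 28,000 zł → base 631,000 zł
  631,000 zł × 14% = 88,340 zł

Regular tax:
  326,000 zł × 14% = 45,640 zł
  5,500 zł × 27% = 1,485 zł
  → 47,125 zł

88,340 zł > 47,125 zł, so the supplementary minimum tax is the binding amount.

88,340 zł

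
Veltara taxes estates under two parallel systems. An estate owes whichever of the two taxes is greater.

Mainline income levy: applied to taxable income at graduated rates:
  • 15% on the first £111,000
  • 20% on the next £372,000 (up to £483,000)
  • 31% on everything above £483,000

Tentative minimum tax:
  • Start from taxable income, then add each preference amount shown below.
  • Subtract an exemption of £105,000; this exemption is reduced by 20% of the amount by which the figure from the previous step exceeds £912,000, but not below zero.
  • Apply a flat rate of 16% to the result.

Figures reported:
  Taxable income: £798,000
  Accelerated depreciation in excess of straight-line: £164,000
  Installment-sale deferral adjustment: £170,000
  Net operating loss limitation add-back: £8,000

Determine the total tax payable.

Mainline income levy:
  £111,000 × 15% = £16,650
  £372,000 × 20% = £74,400
  £315,000 × 31% = £97,650
  → £188,700

Tentative minimum tax:
  Adjusted income: £798,000 + £164,000 + £170,000 + £8,000 = £1,140,000
  Exemption: £105,000 − 20% × (£1,140,000 − £912,000) = £105,000 − £45,600 = £59,400
  Base: £1,140,000 − £59,400 = £1,080,600
  £1,080,600 × 16% = £172,896

£188,700 > £172,896, so the mainline income levy governs.

£188,700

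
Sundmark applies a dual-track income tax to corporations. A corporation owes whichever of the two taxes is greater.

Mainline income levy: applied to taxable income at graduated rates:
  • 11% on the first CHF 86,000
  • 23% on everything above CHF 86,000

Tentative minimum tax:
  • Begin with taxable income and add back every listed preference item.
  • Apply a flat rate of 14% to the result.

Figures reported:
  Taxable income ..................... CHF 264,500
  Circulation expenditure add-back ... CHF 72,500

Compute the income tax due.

CHF 50,515

Mainline income levy:
  CHF 86,000 × 11% = CHF 9,460
  CHF 178,500 × 23% = CHF 41,055
  → CHF 50,515

Tentative minimum tax:
  Adjusted income: CHF 264,500 + CHF 72,500 = CHF 337,000
  CHF 337,000 × 14% = CHF 47,180

CHF 50,515 > CHF 47,180, so the mainline income levy governs.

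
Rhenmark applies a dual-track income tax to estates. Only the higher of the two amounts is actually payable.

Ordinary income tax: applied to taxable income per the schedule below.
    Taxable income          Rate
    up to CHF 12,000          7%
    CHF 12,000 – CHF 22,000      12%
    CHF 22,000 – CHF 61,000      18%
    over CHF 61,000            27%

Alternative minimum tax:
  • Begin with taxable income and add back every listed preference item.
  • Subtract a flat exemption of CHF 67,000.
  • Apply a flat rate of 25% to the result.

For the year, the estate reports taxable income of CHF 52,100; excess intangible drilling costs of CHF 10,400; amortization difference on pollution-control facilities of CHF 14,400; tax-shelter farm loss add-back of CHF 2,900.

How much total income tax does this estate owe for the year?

CHF 7,458

Alternative minimum tax:
  Adjusted income: CHF 52,100 + CHF 10,400 + CHF 14,400 + CHF 2,900 = CHF 79,800
  Less exemption CHF 67,000 → base CHF 12,800
  CHF 12,800 × 25% = CHF 3,200

Ordinary income tax:
  CHF 12,000 × 7% = CHF 840
  CHF 10,000 × 12% = CHF 1,200
  CHF 30,100 × 18% = CHF 5,418
  → CHF 7,458

CHF 7,458 > CHF 3,200, so the ordinary income tax governs.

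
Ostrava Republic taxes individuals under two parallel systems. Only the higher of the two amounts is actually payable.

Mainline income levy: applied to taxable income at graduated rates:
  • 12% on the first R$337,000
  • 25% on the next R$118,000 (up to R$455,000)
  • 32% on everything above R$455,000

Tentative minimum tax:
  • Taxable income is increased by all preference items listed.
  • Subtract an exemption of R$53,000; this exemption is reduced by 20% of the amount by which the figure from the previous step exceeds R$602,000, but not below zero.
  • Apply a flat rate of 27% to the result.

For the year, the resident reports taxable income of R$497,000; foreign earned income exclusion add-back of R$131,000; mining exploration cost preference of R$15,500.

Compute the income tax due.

R$161,676

Mainline income levy:
  R$337,000 × 12% = R$40,440
  R$118,000 × 25% = R$29,500
  R$42,000 × 32% = R$13,440
  → R$83,380

Tentative minimum tax:
  Adjusted income: R$497,000 + R$131,000 + R$15,500 = R$643,500
  Exemption: R$53,000 − 20% × (R$643,500 − R$602,000) = R$53,000 − R$8,300 = R$44,700
  Base: R$643,500 − R$44,700 = R$598,800
  R$598,800 × 27% = R$161,676

R$161,676 > R$83,380, so the tentative minimum tax is the binding amount.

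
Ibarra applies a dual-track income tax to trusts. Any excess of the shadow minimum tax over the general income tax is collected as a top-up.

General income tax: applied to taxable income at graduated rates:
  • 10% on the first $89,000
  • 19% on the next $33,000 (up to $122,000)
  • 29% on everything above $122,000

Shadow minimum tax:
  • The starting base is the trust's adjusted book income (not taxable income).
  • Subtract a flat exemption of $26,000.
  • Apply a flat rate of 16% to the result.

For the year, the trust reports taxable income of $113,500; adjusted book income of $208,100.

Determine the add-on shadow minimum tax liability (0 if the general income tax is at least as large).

General income tax:
  $89,000 × 10% = $8,900
  $24,500 × 19% = $4,655
  → $13,555

Shadow minimum tax:
  Base (adjusted book income): $208,100
  Less exemption $26,000 → base $182,100
  $182,100 × 16% = $29,136

Excess of shadow minimum tax over general income tax: $29,136 − $13,555 = $15,581.

$15,581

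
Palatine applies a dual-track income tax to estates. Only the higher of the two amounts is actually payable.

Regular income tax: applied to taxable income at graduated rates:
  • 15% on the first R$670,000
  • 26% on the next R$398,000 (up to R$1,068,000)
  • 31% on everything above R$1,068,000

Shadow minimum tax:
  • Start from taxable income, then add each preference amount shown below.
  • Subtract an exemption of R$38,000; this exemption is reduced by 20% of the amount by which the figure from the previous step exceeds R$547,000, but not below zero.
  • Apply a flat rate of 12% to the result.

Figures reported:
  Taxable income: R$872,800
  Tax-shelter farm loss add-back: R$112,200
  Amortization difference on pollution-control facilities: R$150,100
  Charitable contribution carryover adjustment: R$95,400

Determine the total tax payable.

Shadow minimum tax:
  Adjusted income: R$872,800 + R$112,200 + R$150,100 + R$95,400 = R$1,230,500
  Exemption: 20% × (R$1,230,500 − R$547,000) = R$136,700 ≥ R$38,000, so the exemption is fully phased out
  Base: R$1,230,500 − R$0 = R$1,230,500
  R$1,230,500 × 12% = R$147,660

Regular income tax:
  R$670,000 × 15% = R$100,500
  R$202,800 × 26% = R$52,728
  → R$153,228

R$153,228 > R$147,660, so the regular income tax governs.

R$153,228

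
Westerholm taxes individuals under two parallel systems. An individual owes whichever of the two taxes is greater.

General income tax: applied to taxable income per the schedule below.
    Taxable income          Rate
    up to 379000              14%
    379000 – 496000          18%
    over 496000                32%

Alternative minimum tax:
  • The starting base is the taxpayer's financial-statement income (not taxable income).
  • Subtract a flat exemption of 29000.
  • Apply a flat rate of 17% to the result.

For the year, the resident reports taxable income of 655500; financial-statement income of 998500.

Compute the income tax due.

Alternative minimum tax:
  Base (financial-statement income): 998500
  Less exemption 29000 → base 969500
  969500 × 17% = 164815

General income tax:
  379000 × 14% = 53060
  117000 × 18% = 21060
  159500 × 32% = 51040
  → 125160

164815 > 125160, so the alternative minimum tax is the binding amount.

164815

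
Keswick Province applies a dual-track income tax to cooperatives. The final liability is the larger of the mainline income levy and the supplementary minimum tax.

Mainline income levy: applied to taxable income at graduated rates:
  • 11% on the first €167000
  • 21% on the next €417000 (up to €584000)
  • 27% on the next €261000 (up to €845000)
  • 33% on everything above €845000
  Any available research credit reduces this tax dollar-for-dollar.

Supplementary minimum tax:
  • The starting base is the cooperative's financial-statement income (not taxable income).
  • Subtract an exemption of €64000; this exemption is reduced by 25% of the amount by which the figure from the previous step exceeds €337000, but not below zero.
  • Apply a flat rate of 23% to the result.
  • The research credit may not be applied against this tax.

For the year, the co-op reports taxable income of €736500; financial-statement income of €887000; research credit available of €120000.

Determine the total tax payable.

€204010

Supplementary minimum tax:
  Base (financial-statement income): €887000
  Exemption: 25% × (€887000 − €337000) = €137500 ≥ €64000, so the exemption is fully phased out
  Base: €887000 − €0 = €887000
  €887000 × 23% = €204010

Mainline income levy:
  €167000 × 11% = €18370
  €417000 × 21% = €87570
  €152500 × 27% = €41175
  → €147115
  Less research credit €120000 → €27115

€204010 > €27115, so the supplementary minimum tax is the binding amount.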